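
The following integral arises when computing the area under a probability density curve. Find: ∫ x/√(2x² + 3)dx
Let u = 2x²+3, du = 4x dx
∫ (1/4)·u^(-1/2) du = √u/2+C

Answer: √(2x²+3)/2+C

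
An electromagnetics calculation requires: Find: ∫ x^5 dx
Using power rule: ∫ x^5 dx = 1/6 x^6 + C = (1/6)x^6 + C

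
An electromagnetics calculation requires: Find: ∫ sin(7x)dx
Using substitution u = 7x: ∫ sin(u) du/7 = -cos(u)/7 + C

Answer: (-1/7)cos(7x) + C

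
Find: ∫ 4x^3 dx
Using power rule: ∫ 4x^3 dx = 4/4 x^4 + C = x^4 + C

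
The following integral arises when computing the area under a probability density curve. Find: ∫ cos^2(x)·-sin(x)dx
Let u=cos(x), du=-sin(x) dx
∫ u^2 du=u^3/3+C

Answer: cos^3(x)/3+C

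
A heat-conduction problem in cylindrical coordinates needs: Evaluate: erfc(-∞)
erfc(x)=1 - erf(x); erfc(-∞)=1 - erf(-∞)=1 - (-1)=2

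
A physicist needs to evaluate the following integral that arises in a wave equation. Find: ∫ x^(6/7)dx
Power rule: ∫ x^(6/7) dx=x^(13/7)/(13/7) + C

Answer: (7/13)·x^(13/7) + C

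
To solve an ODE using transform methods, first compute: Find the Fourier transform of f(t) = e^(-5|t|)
Using the standard pair: F{e^(-a|t|)} = 2a/(a^2 + omega^2)
With a = 5: F(omega) = 10/(25 + omega^2)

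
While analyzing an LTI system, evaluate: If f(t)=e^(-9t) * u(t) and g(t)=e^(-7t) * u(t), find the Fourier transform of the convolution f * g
By the convolution theorem: F{f*g}=F(omega)*G(omega)
F(omega)=1/(9+j*omega), G(omega)=1/(7+j*omega)
F{f*g}=1/((9+j*omega)(7+j*omega))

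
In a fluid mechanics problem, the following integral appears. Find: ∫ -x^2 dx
Using power rule: ∫ -x^2 dx = -1/3 x^3 + C = (-1/3)x^3 + C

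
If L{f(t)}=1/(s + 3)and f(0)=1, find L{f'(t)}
L{f'(t)}=s·F(s) - f(0)=s/(s + 3) - 1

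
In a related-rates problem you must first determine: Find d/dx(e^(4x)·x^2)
Product rule: (fg)'=f'g+fg'
f=e^(4x), f'=4·e^(4x)
g=x^2, g'=2x

Answer: 4·e^(4x)·x^2+2·e^(4x)·x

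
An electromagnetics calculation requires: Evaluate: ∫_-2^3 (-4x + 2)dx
Step 1: Find antiderivative F(x)=-2x^2 + 2x
Step 2: F(3) - F(-2)=-12 - (-12)=0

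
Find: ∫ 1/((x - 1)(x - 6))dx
Partial fractions: 1/((x-1)(x-6)) = A/(x-1) + B/(x-6)
A = -1/5, B = 1/5
∫ [-1/5· 1/(x-1) + 1/5· 1/(x-6)] dx
= (1/5)[ln|x-6| - ln|x-1|] + C

Answer: (1/5)·ln|(x-6)/(x-1)| + C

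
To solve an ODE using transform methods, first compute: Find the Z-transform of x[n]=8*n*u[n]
Z{n*u[n]}=z/(z-1)^2
By linearity: Z{8*n*u[n]}=8z/(z-1)^2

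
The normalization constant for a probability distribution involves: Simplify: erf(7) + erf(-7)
erf is odd: erf(-7) = -erf(7)
erf(7) + erf(-7) = erf(7) - erf(7) = 0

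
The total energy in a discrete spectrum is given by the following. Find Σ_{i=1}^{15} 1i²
=1·n(n + 1)(2n + 1)/6=1·15·16·31/6=1240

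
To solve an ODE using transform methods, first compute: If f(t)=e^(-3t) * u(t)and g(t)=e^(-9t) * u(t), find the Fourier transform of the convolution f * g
By the convolution theorem: F{f * g} = F(omega) * G(omega)
F(omega) = 1/(3+j * omega), G(omega) = 1/(9+j * omega)
F{f * g} = 1/((3+j * omega)(9+j * omega))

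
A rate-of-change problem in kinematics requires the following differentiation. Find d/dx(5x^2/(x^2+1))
Quotient rule: (f/g)'=(f'g - fg')/g²
f=5x^2, f'=10x
g=x^2+1, g'=2x

Answer: (10x·(x^2+1)-10x^3)/(x^2+1)²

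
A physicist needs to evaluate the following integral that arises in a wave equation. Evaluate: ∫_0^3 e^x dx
Antiderivative: e^x
Evaluate: (e^3 - 1)

Answer: e^3 - 1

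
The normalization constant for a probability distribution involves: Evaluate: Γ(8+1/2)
Γ(n + 1/2) = (2n)!√π/(4^n·n!)
= 20922789888000√π/(65536·40320) = (2027025/256)·√π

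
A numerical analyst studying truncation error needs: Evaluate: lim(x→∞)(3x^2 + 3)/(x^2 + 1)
Divide numerator and denominator by x^2:
lim (3+3/x^2)/(1+1/x^2) = 3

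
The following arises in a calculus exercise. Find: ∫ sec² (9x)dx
Since d/dx[tan(9x)] = 9sec²(9x), integral = tan(9x)/9+C

Answer: (1/9)tan(9x)+C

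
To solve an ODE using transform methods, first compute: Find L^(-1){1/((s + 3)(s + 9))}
Partial fractions: 1/((s + 3)(s + 9)) = A/(s + 3) + B/(s + 9)
Cover-up: A = 1/(s + 9)|_{s = -3} = 1/6; B = 1/(s + 3)|_{s = -9} = -1/6
L^(-1) = (1/6)e^(-3t) - (1/6)e^(-9t)

Answer: (1/6)(e^(-3t) - e^(-9t))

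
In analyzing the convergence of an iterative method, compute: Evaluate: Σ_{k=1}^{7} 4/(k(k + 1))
Partial fractions: 4/(k(k+1))=4/k - 4/(k+1)
Telescoping sum: 4(1-1/8)=4·7/8

Answer: 7/2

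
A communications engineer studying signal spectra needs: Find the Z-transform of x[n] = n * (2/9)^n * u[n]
Using the property Z{n*a^n*u[n]} = az/(z-a)^2
With a = 2/9: X(z) = (2/9)z/(z - 2/9)^2, |z| > 2/9

Answer: (2/9)z/(z - 2/9)^2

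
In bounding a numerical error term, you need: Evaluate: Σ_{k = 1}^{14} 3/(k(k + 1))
Partial fractions: 3/(k(k + 1))=3/k - 3/(k + 1)
Telescoping sum: 3(1 - 1/15)=3·14/15

Answer: 14/5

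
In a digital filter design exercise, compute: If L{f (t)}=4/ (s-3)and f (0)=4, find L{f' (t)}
L{f'(t)}=s·F(s) - f(0)=4s/(s-3) - 4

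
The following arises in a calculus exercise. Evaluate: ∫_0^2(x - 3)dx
Step 1: Find antiderivative F(x)=(1/2)x^2-3x
Step 2: F(2) - F(0)=-4 - (0)=-4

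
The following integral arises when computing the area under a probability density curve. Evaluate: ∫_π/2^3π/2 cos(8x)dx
Antiderivative: sin(8x)/8
Evaluate at bounds: [sin(8·3π/2)/8] - [sin(8·π/2)/8]
=((0) - (0))/8=0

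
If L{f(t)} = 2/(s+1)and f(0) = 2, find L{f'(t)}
L{f'(t)}=s·F(s) - f(0)=2s/(s + 1) - 2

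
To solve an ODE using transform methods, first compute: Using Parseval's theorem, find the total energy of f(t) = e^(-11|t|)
Parseval's theorem: E = integral |f(t)|^2 dt = (1/2pi) integral |F(omega)|^2 domega
E = integral_{-inf}^{inf} e^(-22|t|) dt = 2 * integral_0^inf e^(-22t) dt = 2/(2 * 11) = 1/11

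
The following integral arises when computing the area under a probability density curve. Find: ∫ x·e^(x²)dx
Let u = x², du = 2x dx
∫ (1/2)e^u du = e^u/2 + C

Answer: e^(x²)/2 + C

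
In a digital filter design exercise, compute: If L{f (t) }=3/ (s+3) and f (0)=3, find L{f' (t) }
L{f'(t)} = s·F(s) - f(0) = 3s/(s+3)-3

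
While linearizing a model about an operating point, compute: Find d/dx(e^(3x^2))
Chain rule: d/dx[e^u] = e^u · u' where u = 3x^2
u' = 6x

Answer: 6x·e^(3x^2)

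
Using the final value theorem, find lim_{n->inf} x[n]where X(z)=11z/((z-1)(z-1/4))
Final value theorem: lim x[n] = lim_{z->1} (z-1) * X(z)
(z-1) * X(z) = 11z/(z-1/4)
As z->1: 11/(1 - 1/4) = 11/(3/4) = 44/3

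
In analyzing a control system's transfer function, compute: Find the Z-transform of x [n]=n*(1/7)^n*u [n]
Using the property Z{n * a^n * u[n]} = az/(z-a)^2
With a = 1/7: X(z) = (1/7)z/(z - 1/7)^2, |z| > 1/7

Answer: (1/7)z/(z - 1/7)^2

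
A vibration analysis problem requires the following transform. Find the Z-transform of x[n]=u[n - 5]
Using the time-shift property: Z{u[n-5]}=z^(-5)*z/(z-1)
=z^(-4)/(z-1)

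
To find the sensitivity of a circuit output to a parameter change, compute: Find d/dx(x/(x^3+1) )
Quotient rule: (f/g)' = (f'g - fg')/g²
f = x, f' = 1
g = x^3+1, g' = 3x^2

Answer: (1·(x^3+1)-3x^3)/(x^3+1)²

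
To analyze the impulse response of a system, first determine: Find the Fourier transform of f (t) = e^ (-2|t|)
Using the standard pair: F{e^(-a|t|)}=2a/(a^2 + omega^2)
With a=2: F(omega)=4/(4 + omega^2)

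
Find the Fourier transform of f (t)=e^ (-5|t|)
Using the standard pair: F{e^(-a|t|)}=2a/(a^2 + omega^2)
With a=5: F(omega)=10/(25 + omega^2)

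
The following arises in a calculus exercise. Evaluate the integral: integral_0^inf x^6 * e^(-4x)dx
This is a Gamma integral. Substitute u = 4x (du = 4 dx):
integral_0^inf x^6*e^(-4x) dx = (1/4^7) integral_0^inf u^6*e^(-u) du
= Gamma(7)/4^7 = 6!/4^7 = 720/16384

Answer: 45/1024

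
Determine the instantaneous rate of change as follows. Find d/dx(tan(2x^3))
Chain rule: d/dx[tan(u)]=sec²(u)·u' where u=2x^3
u'=6x^2

Answer: 6x^2·sec²(2x^3)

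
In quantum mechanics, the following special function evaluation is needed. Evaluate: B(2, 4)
B(x,y)=Γ(x)Γ(y)/Γ(x + y)=(x-1)!(y-1)!/(x + y-1)!
B(2,4)=1!·3!/5!=1/20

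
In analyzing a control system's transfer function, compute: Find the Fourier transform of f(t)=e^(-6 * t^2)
The Fourier transform of a Gaussian e^(-a*t^2) is sqrt(pi/a)*e^(-omega^2/(4a)).
With a = 6: F(omega) = sqrt(pi/6)*e^(-omega^2/24)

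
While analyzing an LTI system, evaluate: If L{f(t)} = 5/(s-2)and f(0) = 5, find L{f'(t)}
L{f'(t)} = s·F(s) - f(0) = 5s/(s-2) - 5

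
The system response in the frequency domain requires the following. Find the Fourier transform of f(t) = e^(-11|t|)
Using the standard pair: F{e^(-a|t|)}=2a/(a^2 + omega^2)
With a=11: F(omega)=22/(121 + omega^2)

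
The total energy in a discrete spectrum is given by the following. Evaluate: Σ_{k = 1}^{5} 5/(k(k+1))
Partial fractions: 5/(k(k + 1)) = 5/k - 5/(k + 1)
Telescoping sum: 5(1 - 1/6) = 5·5/6

Answer: 25/6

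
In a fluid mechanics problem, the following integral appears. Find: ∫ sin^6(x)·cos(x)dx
Let u = sin(x), du = cos(x) dx
∫ u^6 du = u^7/7 + C

Answer: sin^7(x)/7 + C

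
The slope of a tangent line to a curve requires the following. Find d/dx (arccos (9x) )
d/dx[arccos(u)]=-u'/√(1-u²), u=9x, u'=9

Answer: -9/√(1 - 81x²)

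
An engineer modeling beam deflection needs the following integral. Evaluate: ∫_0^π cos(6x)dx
Antiderivative: sin(6x)/6
Evaluate at bounds: [sin(6·π)/6] - [sin(6·0)/6]
= ((0) - (0))/6 = 0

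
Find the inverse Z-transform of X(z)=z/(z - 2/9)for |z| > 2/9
Standard pair: z/(z-a) <-> a^n*u[n] for causal signals
With a = 2/9: x[n] = (2/9)^n*u[n]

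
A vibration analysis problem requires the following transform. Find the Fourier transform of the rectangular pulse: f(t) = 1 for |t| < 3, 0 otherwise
F(omega)=integral from -3 to 3 of e^(-j*omega*t) dt
=2*sin(3*omega)/omega=6*sinc(3*omega/pi)

Answer: 2*sin(3*omega)/omega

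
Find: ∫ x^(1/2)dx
Power rule: ∫ x^(1/2) dx = x^(3/2)/(3/2)+C

Answer: (2/3)·x^(3/2)+C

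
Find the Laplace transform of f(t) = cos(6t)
L{cos(wt)} = s/(s² + w²)
L{cos(6t)} = s/(s² + 36)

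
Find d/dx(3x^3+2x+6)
Power rule: d/dx(ax^n) = n·a·x^(n-1)
Term by term: 9·x^2 + 2

Answer: 9x^2 + 2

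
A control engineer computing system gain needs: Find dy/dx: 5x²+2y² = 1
Differentiate: 10x + 4y·(dy/dx)=0
dy/dx=-10x/(4y)=-(5/2)·(x/y)

Answer: dy/dx=-(5/2)·(x/y)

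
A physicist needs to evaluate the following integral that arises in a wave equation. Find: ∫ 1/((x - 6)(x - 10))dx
Partial fractions: 1/((x-6)(x-10)) = A/(x-6)+B/(x-10)
A = -1/4, B = 1/4
∫ [-1/4· 1/(x-6)+1/4· 1/(x-10)] dx
= (1/4)[ln|x-10| - ln|x-6|]+C

Answer: (1/4)·ln|(x-10)/(x-6)|+C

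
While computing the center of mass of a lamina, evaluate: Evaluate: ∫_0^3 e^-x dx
Antiderivative: -e^-x
Evaluate: -(e^-3 - 1)

Answer: (e^-3 - 1)/(-1)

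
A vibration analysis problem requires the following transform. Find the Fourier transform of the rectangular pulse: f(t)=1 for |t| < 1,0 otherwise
F(omega)=integral from -1 to 1 of e^(-j*omega*t) dt
=2*sin(1*omega)/omega=2*sinc(1*omega/pi)

Answer: 2*sin(1*omega)/omega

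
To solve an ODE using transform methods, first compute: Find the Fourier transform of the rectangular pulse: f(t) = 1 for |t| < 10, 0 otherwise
F(omega) = integral from -10 to 10 of e^(-j*omega*t) dt
= 2*sin(10*omega)/omega = 20*sinc(10*omega/pi)

Answer: 2*sin(10*omega)/omega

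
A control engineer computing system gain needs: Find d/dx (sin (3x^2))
Chain rule: d/dx[sin(u)]=cos(u)·u' where u=3x^2
u'=6x

Answer: 6x·cos(3x^2)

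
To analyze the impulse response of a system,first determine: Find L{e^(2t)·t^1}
First shifting: L{e^(at)f(t)} = F(s-a)
L{t^1} = 1/s^2
Shift s → s-2: 1/(s-2)^2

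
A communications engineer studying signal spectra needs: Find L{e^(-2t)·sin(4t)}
First shifting: L{e^(at)f(t)}=F(s-a)
L{sin(4t)}=4/(s²+16)
Shift: 4/((s+2)²+16)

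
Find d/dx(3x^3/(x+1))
Quotient rule: (f/g)' = (f'g - fg')/g²
f = 3x^3, f' = 9x^2
g = x+1, g' = 1

Answer: (9x^2·(x+1)-3x^3)/(x+1)²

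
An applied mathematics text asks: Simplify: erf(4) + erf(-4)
erf is odd: erf(-4)=-erf(4)
erf(4)+erf(-4)=erf(4) - erf(4)=0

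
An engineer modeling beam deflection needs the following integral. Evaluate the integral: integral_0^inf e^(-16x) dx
integral_0^inf e^(-16x) dx=[-1/16 * e^(-16x)]_0^inf
=0 - (-1/16)=1/16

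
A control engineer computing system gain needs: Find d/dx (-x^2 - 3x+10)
Power rule: d/dx(ax^n)=n·a·x^(n-1)
Term by term: -2·x - 3

Answer: -2x - 3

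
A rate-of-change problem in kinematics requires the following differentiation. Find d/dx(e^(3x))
Chain rule: d/dx[e^u]=e^u · u' where u=3x
u'=3

Answer: 3·e^(3x)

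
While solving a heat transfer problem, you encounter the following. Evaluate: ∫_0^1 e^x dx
Antiderivative: e^x
Evaluate: (e^1-1)

Answer: e^1-1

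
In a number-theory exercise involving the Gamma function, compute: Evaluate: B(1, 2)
B(x,y) = Γ(x)Γ(y)/Γ(x + y) = (x-1)!(y-1)!/(x + y-1)!
B(1,2) = 0!·1!/2! = 1/2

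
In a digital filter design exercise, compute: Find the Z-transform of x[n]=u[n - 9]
Using the time-shift property: Z{u[n-9]} = z^(-9)*z/(z-1)
= z^(-8)/(z-1)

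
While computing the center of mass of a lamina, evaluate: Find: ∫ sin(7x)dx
Using substitution u = 7x: ∫ sin(u) du/7 = -cos(u)/7+C

Answer: (-1/7)cos(7x)+C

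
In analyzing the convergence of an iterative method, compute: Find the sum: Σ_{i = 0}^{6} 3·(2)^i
Geometric series: S=a(1 - r^n)/(1 - r)
a=3, r=2, n=7
S=3(1 - 128)/-1=381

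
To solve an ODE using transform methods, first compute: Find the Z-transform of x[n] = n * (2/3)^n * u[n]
Using the property Z{n * a^n * u[n]}=az/(z-a)^2
With a=2/3: X(z)=(2/3)z/(z - 2/3)^2, |z| > 2/3

Answer: (2/3)z/(z - 2/3)^2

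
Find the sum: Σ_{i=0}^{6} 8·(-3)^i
Geometric series: S=a(1 - r^n)/(1 - r)
a=8, r=-3, n=7
S=8(1+2187)/4=4376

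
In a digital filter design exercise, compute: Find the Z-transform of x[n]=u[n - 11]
Using the time-shift property: Z{u[n-11]} = z^(-11)*z/(z-1)
= z^(-10)/(z-1)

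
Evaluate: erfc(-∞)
erfc(x)=1 - erf(x); erfc(-∞)=1 - erf(-∞)=1 - (-1)=2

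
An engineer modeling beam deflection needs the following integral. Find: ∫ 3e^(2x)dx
Since d/dx[e^(2x)]=2e^(2x), we get 3/2 e^(2x)+C

Answer: (3/2)e^(2x)+C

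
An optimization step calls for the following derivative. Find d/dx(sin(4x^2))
Chain rule: d/dx[sin(u)]=cos(u)·u' where u=4x^2
u'=8x

Answer: 8x·cos(4x^2)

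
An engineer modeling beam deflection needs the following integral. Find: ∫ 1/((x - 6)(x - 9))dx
Partial fractions: 1/((x-6)(x-9))=A/(x-6) + B/(x-9)
A=-1/3, B=1/3
∫ [-1/3· 1/(x-6) + 1/3· 1/(x-9)] dx
=(1/3)[ln|x-9| - ln|x-6|] + C

Answer: (1/3)·ln|(x-9)/(x-6)| + C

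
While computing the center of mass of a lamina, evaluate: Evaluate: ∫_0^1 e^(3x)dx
Antiderivative: (1/3)e^(3x)
Evaluate: (1/3)(e^3-1)

Answer: (e^3-1)/3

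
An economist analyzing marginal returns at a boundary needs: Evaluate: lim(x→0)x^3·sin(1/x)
Squeeze theorem: -|x^3| ≤ x^3·sin(1/x) ≤ |x^3|
Since x^3 → 0 as x → 0, by squeeze theorem the limit is 0

Answer: 0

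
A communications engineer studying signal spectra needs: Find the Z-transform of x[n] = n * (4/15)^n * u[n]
Using the property Z{n*a^n*u[n]} = az/(z-a)^2
With a = 4/15: X(z) = (4/15)z/(z - 4/15)^2, |z| > 4/15

Answer: (4/15)z/(z - 4/15)^2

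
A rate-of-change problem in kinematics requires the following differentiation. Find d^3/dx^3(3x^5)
Apply power rule 3 times:
d^1: 15x^4
d^2: 60x^3
d^3: 180x^2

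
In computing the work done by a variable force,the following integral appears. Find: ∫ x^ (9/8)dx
Power rule: ∫ x^(9/8) dx = x^(17/8)/(17/8) + C

Answer: (8/17)·x^(17/8) + C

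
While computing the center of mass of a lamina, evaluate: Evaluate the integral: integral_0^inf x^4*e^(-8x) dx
This is a Gamma integral. Substitute u = 8x (du = 8 dx):
integral_0^inf x^4 * e^(-8x) dx = (1/8^5) integral_0^inf u^4 * e^(-u) du
= Gamma(5)/8^5 = 4!/8^5 = 24/32768

Answer: 3/4096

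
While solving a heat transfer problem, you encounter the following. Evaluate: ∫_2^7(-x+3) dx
Step 1: Find antiderivative F(x) = (-1/2)x^2 + 3x
Step 2: F(7) - F(2) = -7/2 - (4) = -15/2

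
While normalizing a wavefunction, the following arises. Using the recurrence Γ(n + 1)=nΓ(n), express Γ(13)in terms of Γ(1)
Γ(13) = 12Γ(12) = 12·11Γ(11) = ... = 12!·Γ(1) = 479001600·Γ(1)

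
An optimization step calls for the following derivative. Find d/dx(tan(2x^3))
Chain rule: d/dx[tan(u)]=sec²(u)·u' where u=2x^3
u'=6x^2

Answer: 6x^2·sec²(2x^3)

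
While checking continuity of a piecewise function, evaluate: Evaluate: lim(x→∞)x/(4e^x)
Apply L'Hôpital 1 times (∞/∞ each time):
Eventually get 1!/(4e^x) → 0

Answer: 0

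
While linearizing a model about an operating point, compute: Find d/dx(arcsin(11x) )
d/dx[arcsin(u)] = u'/√(1-u²), u = 11x, u' = 11

Answer: 11/√(1-121x²)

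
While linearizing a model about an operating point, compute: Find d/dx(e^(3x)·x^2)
Product rule: (fg)'=f'g+fg'
f=e^(3x), f'=3·e^(3x)
g=x^2, g'=2x

Answer: 3·e^(3x)·x^2+2·e^(3x)·x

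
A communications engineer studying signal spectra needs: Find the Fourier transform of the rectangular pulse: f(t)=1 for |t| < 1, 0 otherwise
F(omega)=integral from -1 to 1 of e^(-j * omega * t) dt
=2 * sin(1 * omega)/omega=2 * sinc(1 * omega/pi)

Answer: 2 * sin(1 * omega)/omega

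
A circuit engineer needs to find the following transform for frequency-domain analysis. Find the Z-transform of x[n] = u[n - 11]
Using the time-shift property: Z{u[n-11]} = z^(-11) * z/(z-1)
= z^(-10)/(z-1)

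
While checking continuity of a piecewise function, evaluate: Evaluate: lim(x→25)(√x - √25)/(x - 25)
Multiply by conjugate (√x + √25)/(√x + √25):
=(x - 25)/((x - 25)(√x + √25))=1/(√x + √25)
As x → 25: 1/(2√25)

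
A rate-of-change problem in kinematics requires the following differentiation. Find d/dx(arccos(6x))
d/dx[arccos(u)] = -u'/√(1-u²), u = 6x, u' = 6

Answer: -6/√(1 - 36x²)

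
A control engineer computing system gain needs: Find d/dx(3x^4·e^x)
Product rule: (fg)'=f'g+fg'
f=3x^4, f'=12x^3
g=e^x, g'=e^x

Answer: 12x^3·e^x+3x^4·e^x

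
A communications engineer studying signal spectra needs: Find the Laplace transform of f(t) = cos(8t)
L{cos(wt)}=s/(s² + w²)
L{cos(8t)}=s/(s² + 64)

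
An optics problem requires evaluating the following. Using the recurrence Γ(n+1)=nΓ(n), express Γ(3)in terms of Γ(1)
Γ(3) = 2Γ(2) = 2·1Γ(1) = ... = 2!·Γ(1) = 2·Γ(1)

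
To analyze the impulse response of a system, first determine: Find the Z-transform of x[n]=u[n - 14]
Using the time-shift property: Z{u[n-14]}=z^(-14) * z/(z-1)
=z^(-13)/(z-1)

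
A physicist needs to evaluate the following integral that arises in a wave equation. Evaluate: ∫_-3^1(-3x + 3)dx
Step 1: Find antiderivative F(x) = (-3/2)x^2+3x
Step 2: F(1) - F(-3) = 3/2 - (-45/2) = 24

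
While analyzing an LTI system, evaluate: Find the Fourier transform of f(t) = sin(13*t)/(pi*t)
sin(W * t)/(pi * t)=(W/pi) * sinc(W * t/pi) is the impulse response of the ideal low-pass filter with cutoff W (here W=13).
Its Fourier transform is a rectangular function:
F(omega)=1 for |omega| < 13, 0 otherwise

Answer: rect(omega/26) [i.e., 1 for |omega| < 13, 0 otherwise]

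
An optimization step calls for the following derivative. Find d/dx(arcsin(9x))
d/dx[arcsin(u)]=u'/√(1-u²), u=9x, u'=9

Answer: 9/√(1 - 81x²)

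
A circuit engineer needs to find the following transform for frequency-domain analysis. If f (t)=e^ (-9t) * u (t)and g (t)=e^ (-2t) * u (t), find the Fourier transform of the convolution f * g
By the convolution theorem: F{f * g}=F(omega) * G(omega)
F(omega)=1/(9 + j * omega), G(omega)=1/(2 + j * omega)
F{f * g}=1/((9 + j * omega)(2 + j * omega))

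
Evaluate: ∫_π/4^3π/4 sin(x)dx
Antiderivative: -cos(x)
Evaluate at bounds: [-cos(1·3π/4)/1] - [-cos(1·π/4)/1]
=(-(-√2/2)+(√2/2))/1=√2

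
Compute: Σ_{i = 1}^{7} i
Using formula: Σ i^1=n(n + 1)/2=7·8/2=28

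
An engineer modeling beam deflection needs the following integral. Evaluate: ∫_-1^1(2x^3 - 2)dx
Step 1: Find antiderivative F(x)=(1/2)x^4-2x
Step 2: F(1) - F(-1)=-3/2 - (5/2)=-4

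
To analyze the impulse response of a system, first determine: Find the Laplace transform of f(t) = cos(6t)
L{cos(wt)} = s/(s²+w²)
L{cos(6t)} = s/(s²+36)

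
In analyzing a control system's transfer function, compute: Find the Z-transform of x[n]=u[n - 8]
Using the time-shift property: Z{u[n-8]}=z^(-8) * z/(z-1)
=z^(-7)/(z-1)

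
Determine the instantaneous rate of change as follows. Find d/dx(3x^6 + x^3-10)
Power rule: d/dx(ax^n)=n·a·x^(n-1)
Term by term: 18·x^5+3·x^2

Answer: 18x^5+3x^2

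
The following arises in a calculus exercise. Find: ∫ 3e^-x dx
Since d/dx[e^-x]=- e^-x, we get -3e^-x+C

Answer: -3e^-x+C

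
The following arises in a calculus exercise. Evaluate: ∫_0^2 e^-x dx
Antiderivative: -e^-x
Evaluate: -(e^-2 - 1)

Answer: (e^-2 - 1)/(-1)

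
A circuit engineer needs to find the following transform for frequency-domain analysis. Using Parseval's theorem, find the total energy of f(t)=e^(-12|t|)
Parseval's theorem: E = integral |f(t)|^2 dt = (1/2pi) integral |F(omega)|^2 domega
E = integral_{-inf}^{inf} e^(-24|t|) dt = 2 * integral_0^inf e^(-24t) dt = 2/(2 * 12) = 1/12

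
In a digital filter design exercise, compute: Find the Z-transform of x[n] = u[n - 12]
Using the time-shift property: Z{u[n-12]} = z^(-12)*z/(z-1)
= z^(-11)/(z-1)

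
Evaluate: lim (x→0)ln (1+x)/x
L'Hôpital (0/0): lim 1/(1 + x) / 1=1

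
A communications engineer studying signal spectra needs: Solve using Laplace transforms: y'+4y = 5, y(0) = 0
Take L of both sides: sY(s)-0+4Y(s) = 5/s
Y(s)(s+4) = 5/s+0
Y(s) = 5/(s(s+4))+0/(s+4)
Partial fractions: 5/(s(s+4)) = (5/4)/s - (5/4)/(s+4)
So Y(s) = (5/4)/s - (5/4)/(s+4)
Inverse transform (L^(-1){1/s} = 1, L^(-1){1/(s+4)} = e^(-4t)):

Answer: y(t) = 5/4 - (5/4)·e^(-4t)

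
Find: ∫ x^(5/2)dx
Power rule: ∫ x^(5/2) dx = x^(7/2)/(7/2)+C

Answer: (2/7)·x^(7/2)+C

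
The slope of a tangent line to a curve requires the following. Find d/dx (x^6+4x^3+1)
Power rule: d/dx(ax^n) = n·a·x^(n-1)
Term by term: 6·x^5 + 12·x^2

Answer: 6x^5 + 12x^2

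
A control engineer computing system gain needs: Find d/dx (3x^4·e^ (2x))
Product rule: (fg)'=f'g + fg'
f=3x^4, f'=12x^3
g=e^(2x), g'=2·e^(2x)

Answer: 12x^3·e^(2x) + 6x^4·e^(2x)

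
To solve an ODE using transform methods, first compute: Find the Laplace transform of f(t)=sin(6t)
L{sin(wt)}=w/(s²+w²)
L{sin(6t)}=6/(s²+36)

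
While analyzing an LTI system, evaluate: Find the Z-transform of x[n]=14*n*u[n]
Z{n*u[n]} = z/(z-1)^2
By linearity: Z{14*n*u[n]} = 14z/(z-1)^2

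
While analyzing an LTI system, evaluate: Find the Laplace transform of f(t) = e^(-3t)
L{e^(at)} = 1/(s-a)
L{e^(-3t)} = 1/(s + 3)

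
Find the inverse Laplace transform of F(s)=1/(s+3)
L^(-1){1/(s-a)}=c·e^(at)
Here a=-3, c=1

Answer: e^(-3t)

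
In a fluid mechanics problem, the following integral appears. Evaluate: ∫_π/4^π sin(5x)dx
Antiderivative: -cos(5x)/5
Evaluate at bounds: [-cos(5·π)/5] - [-cos(5·π/4)/5]
=(-(-1)+(-√2/2))/5=1/5 - √2/10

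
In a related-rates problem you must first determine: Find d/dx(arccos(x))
d/dx[arccos(u)]=-u'/√(1-u²), u=x, u'=1

Answer: -1/√(1-x²)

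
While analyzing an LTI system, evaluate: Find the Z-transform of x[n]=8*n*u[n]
Z{n*u[n]}=z/(z-1)^2
By linearity: Z{8*n*u[n]}=8z/(z-1)^2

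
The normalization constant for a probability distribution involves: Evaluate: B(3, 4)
B(x,y)=Γ(x)Γ(y)/Γ(x+y)=(x-1)!(y-1)!/(x+y-1)!
B(3,4)=2!·3!/6!=1/60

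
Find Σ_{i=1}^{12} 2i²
=2·n(n + 1)(2n + 1)/6=2·12·13·25/6=1300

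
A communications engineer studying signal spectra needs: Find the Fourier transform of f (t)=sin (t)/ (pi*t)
sin(W * t)/(pi * t)=(W/pi) * sinc(W * t/pi) is the impulse response of the ideal low-pass filter with cutoff W (here W=1).
Its Fourier transform is a rectangular function:
F(omega)=1 for |omega| < 1, 0 otherwise

Answer: rect(omega/2) [i.e., 1 for |omega| < 1, 0 otherwise]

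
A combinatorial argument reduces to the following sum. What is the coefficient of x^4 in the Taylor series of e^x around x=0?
Taylor series of e^x = Σ x^n/n!
Coefficient of x^4 = 1/4! = 1/24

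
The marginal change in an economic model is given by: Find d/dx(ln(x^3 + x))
Chain rule: d/dx[ln(u)] = u'/u where u = x^3+x
u' = 3x^2+1

Answer: (3x^2+1)/(x^3+x)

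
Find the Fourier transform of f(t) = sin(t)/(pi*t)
sin(W*t)/(pi*t) = (W/pi)*sinc(W*t/pi) is the impulse response of the ideal low-pass filter with cutoff W (here W = 1).
Its Fourier transform is a rectangular function:
F(omega) = 1 for |omega| < 1, 0 otherwise

Answer: rect(omega/2) [i.e., 1 for |omega| < 1, 0 otherwise]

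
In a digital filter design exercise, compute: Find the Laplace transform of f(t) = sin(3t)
L{sin(wt)} = w/(s²+w²)
L{sin(3t)} = 3/(s²+9)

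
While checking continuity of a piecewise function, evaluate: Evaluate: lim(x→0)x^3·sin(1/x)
Squeeze theorem: -|x^3| ≤ x^3·sin(1/x) ≤ |x^3|
Since x^3 → 0 as x → 0, by squeeze theorem the limit is 0

Answer: 0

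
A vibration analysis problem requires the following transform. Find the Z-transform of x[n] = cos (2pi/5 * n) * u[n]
Z{cos(w0*n)*u[n]}=z(z - cos(w0))/(z^2 - 2z*cos(w0) + 1)
With w0=2pi/5: X(z)=z(z - cos(2pi/5))/(z^2 - 2z*cos(2pi/5) + 1)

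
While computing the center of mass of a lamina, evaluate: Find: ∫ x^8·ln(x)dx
By parts: u=ln(x), dv=x^8 dx
du=1/x dx, v=x^9/9
=x^9·ln(x)/9 - ∫ x^8/9 dx
=x^9·ln(x)/9 - x^9/81+C

Answer: x^9(ln(x)/9-1/81)+C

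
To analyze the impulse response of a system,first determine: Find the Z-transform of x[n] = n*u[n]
Standard pair: Z{n*u[n]} = z/(z-1)^2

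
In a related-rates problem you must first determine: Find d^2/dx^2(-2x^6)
Apply power rule 2 times:
d^1: -12x^5
d^2: -60x^4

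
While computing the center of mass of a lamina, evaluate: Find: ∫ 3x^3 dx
Using power rule: ∫ 3x^3 dx=3/4 x^4 + C=(3/4)x^4 + C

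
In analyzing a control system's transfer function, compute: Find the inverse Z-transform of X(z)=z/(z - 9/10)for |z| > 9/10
Standard pair: z/(z-a) <-> a^n * u[n] for causal signals
With a = 9/10: x[n] = (9/10)^n * u[n]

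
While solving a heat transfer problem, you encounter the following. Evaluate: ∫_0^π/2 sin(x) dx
Antiderivative: -cos(x)
Evaluate at bounds: [-cos(1·π/2)/1] - [-cos(1·0)/1]
=(-(0)+(1))/1=1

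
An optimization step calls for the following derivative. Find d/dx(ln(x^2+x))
Chain rule: d/dx[ln(u)]=u'/u where u=x^2 + x
u'=2x + 1

Answer: (2x + 1)/(x^2 + x)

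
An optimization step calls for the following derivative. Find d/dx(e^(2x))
Chain rule: d/dx[e^u]=e^u · u' where u=2x
u'=2

Answer: 2·e^(2x)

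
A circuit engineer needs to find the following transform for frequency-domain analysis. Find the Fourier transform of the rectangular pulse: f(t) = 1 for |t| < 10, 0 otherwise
F(omega)=integral from -10 to 10 of e^(-j*omega*t) dt
=2*sin(10*omega)/omega=20*sinc(10*omega/pi)

Answer: 2*sin(10*omega)/omega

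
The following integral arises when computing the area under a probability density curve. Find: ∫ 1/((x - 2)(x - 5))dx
Partial fractions: 1/((x-2)(x-5)) = A/(x-2)+B/(x-5)
A = -1/3, B = 1/3
∫ [-1/3· 1/(x-2)+1/3· 1/(x-5)] dx
= (1/3)[ln|x-5| - ln|x-2|]+C

Answer: (1/3)·ln|(x-5)/(x-2)|+C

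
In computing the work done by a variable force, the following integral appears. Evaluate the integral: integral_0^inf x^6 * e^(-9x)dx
This is a Gamma integral. Substitute u = 9x (du = 9 dx):
integral_0^inf x^6*e^(-9x) dx = (1/9^7) integral_0^inf u^6*e^(-u) du
= Gamma(7)/9^7 = 6!/9^7 = 720/4782969

Answer: 80/531441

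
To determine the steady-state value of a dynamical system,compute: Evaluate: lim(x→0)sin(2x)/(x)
L'Hôpital (0/0): lim 2cos(2x)/1 = 2/1

Answer: 2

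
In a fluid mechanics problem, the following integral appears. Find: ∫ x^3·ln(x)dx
By parts: u = ln(x), dv = x^3 dx
du = 1/x dx, v = x^4/4
= x^4·ln(x)/4 - ∫ x^3/4 dx
= x^4·ln(x)/4 - x^4/16+C

Answer: x^4(ln(x)/4-1/16)+C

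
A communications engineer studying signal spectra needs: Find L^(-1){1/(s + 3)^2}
L^(-1){1/(s-a)^n} = t^(n-1)·e^(at)/(n-1)!
Here a = -3, n = 2: t^1·e^(-3t)/1

Answer: t·e^(-3t)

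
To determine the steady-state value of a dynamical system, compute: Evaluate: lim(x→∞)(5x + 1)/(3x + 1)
Divide numerator and denominator by x:
lim (5 + 1/x)/(3 + 1/x) = 5/3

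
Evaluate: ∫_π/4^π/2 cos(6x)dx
Antiderivative: sin(6x)/6
Evaluate at bounds: [sin(6·π/2)/6] - [sin(6·π/4)/6]
=((0) - (-1))/6=1/6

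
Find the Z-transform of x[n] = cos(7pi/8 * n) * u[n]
Z{cos(w0 * n) * u[n]} = z(z - cos(w0))/(z^2-2z * cos(w0)+1)
With w0 = 7pi/8: X(z) = z(z - cos(7pi/8))/(z^2-2z * cos(7pi/8)+1)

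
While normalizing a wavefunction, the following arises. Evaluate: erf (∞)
erf(∞) = 1 (the error function converges to 1)

Answer: 1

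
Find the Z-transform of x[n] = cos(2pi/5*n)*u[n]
Z{cos(w0 * n) * u[n]} = z(z - cos(w0))/(z^2 - 2z * cos(w0) + 1)
With w0 = 2pi/5: X(z) = z(z - cos(2pi/5))/(z^2 - 2z * cos(2pi/5) + 1)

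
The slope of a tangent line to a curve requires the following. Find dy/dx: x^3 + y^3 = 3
Differentiate: 3x^2+3y^2·(dy/dx) = 0
dy/dx = -3x^2/(3y^2)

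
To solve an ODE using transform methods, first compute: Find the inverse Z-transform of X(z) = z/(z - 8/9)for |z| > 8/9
Standard pair: z/(z-a) <-> a^n * u[n] for causal signals
With a = 8/9: x[n] = (8/9)^n * u[n]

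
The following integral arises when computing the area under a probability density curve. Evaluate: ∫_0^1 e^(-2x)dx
Antiderivative: (1/(-2))e^(-2x)
Evaluate: (1/(-2))(e^-2-1)

Answer: (e^-2-1)/(-2)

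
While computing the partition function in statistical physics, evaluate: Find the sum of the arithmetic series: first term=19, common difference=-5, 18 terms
Last term: a_n=19 + (18 - 1)·-5=-66
Sum=n(a_1 + a_n)/2=18(19 + (-66))/2=-423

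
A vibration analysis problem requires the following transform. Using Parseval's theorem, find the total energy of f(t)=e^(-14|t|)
Parseval's theorem: E=integral |f(t)|^2 dt=(1/2pi) integral |F(omega)|^2 domega
E=integral_{-inf}^{inf} e^(-28|t|) dt=2*integral_0^inf e^(-28t) dt=2/(2*14)=1/14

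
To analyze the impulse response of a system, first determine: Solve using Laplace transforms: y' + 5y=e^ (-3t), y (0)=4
Take L: sY - 4 + 5Y=1/(s + 3)
Y(s + 5)=1/(s + 3) + 4
Y=1/((s + 3)(s + 5)) + 4/(s + 5)
Partial fractions: 1/((s + 3)(s + 5))=(1/2)/(s + 3) - (1/2)/(s + 5)
So Y=(1/2)/(s + 3) + (7/2)/(s + 5)
Inverse Laplace transform (L^(-1){1/(s + 3)}=e^(-3t), L^(-1){1/(s + 5)}=e^(-5t)):

Answer: y(t)=(1/2)·e^(-3t) + (7/2)·e^(-5t)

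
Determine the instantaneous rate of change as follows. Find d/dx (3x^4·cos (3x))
Product rule: (fg)'=f'g + fg'
f=3x^4, f'=12x^3
g=cos(3x), g'=-3·sin(3x)

Answer: 12x^3·cos(3x) - 9x^4·sin(3x)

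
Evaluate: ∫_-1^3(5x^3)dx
Step 1: Find antiderivative F(x) = (5/4)x^4
Step 2: F(3) - F(-1) = 405/4 - (5/4) = 100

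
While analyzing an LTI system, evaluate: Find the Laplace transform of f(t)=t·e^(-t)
L{t·e^(at)}=1/(s-a)²
L{t·e^(-t)}=1/(s + 1)²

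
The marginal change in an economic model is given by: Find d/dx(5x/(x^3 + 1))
Quotient rule: (f/g)' = (f'g - fg')/g²
f = 5x, f' = 5
g = x^3+1, g' = 3x^2

Answer: (5·(x^3+1)-15x^3)/(x^3+1)²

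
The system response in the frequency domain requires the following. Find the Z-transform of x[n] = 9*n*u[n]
Z{n * u[n]}=z/(z-1)^2
By linearity: Z{9 * n * u[n]}=9z/(z-1)^2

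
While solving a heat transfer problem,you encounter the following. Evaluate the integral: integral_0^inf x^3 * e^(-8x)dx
This is a Gamma integral. Substitute u = 8x (du = 8 dx):
integral_0^inf x^3 * e^(-8x) dx = (1/8^4) integral_0^inf u^3 * e^(-u) du
= Gamma(4)/8^4 = 3!/8^4 = 6/4096

Answer: 3/2048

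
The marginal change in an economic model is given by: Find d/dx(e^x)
Chain rule: d/dx[e^u] = e^u · u' where u = x
u' = 1

Answer: 1·e^x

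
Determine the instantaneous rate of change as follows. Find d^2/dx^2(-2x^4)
Apply power rule 2 times:
d^1: -8x^3
d^2: -24x^2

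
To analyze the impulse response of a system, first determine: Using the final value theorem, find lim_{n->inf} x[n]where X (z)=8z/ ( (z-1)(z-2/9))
Final value theorem: lim x[n]=lim_{z->1} (z-1)*X(z)
(z-1)*X(z)=8z/(z-2/9)
As z->1: 8/(1 - 2/9)=8/(7/9)=72/7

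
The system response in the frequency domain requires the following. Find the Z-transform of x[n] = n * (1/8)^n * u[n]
Using the property Z{n*a^n*u[n]} = az/(z-a)^2
With a = 1/8: X(z) = (1/8)z/(z - 1/8)^2, |z| > 1/8

Answer: (1/8)z/(z - 1/8)^2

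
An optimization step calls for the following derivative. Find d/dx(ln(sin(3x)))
Chain rule: d/dx[ln(u)] = u'/u where u = sin(3x)
u' = 3cos(3x)

Answer: (3cos(3x))/(sin(3x))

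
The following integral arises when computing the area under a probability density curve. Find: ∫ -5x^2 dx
Using power rule: ∫ -5x^2 dx = -5/3 x^3+C = (-5/3)x^3+C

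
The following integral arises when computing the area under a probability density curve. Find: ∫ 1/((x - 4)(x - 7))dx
Partial fractions: 1/((x-4)(x-7)) = A/(x-4) + B/(x-7)
A = -1/3, B = 1/3
∫ [-1/3· 1/(x-4) + 1/3· 1/(x-7)] dx
= (1/3)[ln|x-7| - ln|x-4|] + C

Answer: (1/3)·ln|(x-7)/(x-4)| + C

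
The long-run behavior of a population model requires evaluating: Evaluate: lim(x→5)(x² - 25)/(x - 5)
Factor: (x² - 25)=(x-5)(x + 5)
Cancel (x-5): lim(x→5) (x + 5)=10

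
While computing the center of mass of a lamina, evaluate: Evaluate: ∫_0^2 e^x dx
Antiderivative: e^x
Evaluate: (e^2-1)

Answer: e^2-1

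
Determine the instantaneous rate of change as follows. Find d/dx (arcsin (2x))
d/dx[arcsin(u)] = u'/√(1-u²), u = 2x, u' = 2

Answer: 2/√(1-4x²)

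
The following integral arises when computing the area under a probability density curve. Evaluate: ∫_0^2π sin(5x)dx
Antiderivative: -cos(5x)/5
Evaluate at bounds: [-cos(5·2π)/5] - [-cos(5·0)/5]
= (-(1)+(1))/5 = 0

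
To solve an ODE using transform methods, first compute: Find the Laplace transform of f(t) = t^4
L{t^n}=n!/s^(n + 1)
L{t^4}=4!/s^5=24/s^5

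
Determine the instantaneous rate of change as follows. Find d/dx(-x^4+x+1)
Power rule: d/dx(ax^n)=n·a·x^(n-1)
Term by term: -4·x^3 + 1

Answer: -4x^3 + 1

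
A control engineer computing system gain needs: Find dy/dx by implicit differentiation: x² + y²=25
Differentiate both sides: 2x + 2y·(dy/dx)=0
Solve: dy/dx=-2x/(2y)=-x/y

Answer: dy/dx=-x/y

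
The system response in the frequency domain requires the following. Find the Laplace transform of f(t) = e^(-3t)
L{e^(at)} = 1/(s-a)
L{e^(-3t)} = 1/(s+3)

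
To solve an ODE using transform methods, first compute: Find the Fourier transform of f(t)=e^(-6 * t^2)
The Fourier transform of a Gaussian e^(-a * t^2) is sqrt(pi/a) * e^(-omega^2/(4a)).
With a = 6: F(omega) = sqrt(pi/6) * e^(-omega^2/24)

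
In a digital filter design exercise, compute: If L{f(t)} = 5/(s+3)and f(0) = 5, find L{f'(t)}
L{f'(t)} = s·F(s) - f(0) = 5s/(s + 3) - 5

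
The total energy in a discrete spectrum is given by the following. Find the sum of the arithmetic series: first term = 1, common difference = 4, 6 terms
Last term: a_n = 1+(6-1)·4 = 21
Sum = n(a_1+a_n)/2 = 6(1+21)/2 = 66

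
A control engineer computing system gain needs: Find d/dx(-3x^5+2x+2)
Power rule: d/dx(ax^n)=n·a·x^(n-1)
Term by term: -15·x^4+2

Answer: -15x^4+2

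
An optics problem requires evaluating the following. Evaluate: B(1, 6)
B(x,y)=Γ(x)Γ(y)/Γ(x + y)=(x-1)!(y-1)!/(x + y-1)!
B(1,6)=0!·5!/6!=1/6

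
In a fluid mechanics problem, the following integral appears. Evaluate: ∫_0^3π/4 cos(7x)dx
Antiderivative: sin(7x)/7
Evaluate at bounds: [sin(7·3π/4)/7] - [sin(7·0)/7]
= ((-√2/2) - (0))/7 = -√2/14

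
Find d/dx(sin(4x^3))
Chain rule: d/dx[sin(u)]=cos(u)·u' where u=4x^3
u'=12x^2

Answer: 12x^2·cos(4x^3)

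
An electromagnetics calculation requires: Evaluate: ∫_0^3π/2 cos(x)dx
Antiderivative: sin(x)
Evaluate at bounds: [sin(1·3π/2)/1] - [sin(1·0)/1]
=((-1) - (0))/1=-1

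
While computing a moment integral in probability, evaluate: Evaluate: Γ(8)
Γ(n) = (n-1)! for positive integers
Γ(8) = 7! = 5040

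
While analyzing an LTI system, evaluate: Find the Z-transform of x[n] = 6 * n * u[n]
Z{n*u[n]}=z/(z-1)^2
By linearity: Z{6*n*u[n]}=6z/(z-1)^2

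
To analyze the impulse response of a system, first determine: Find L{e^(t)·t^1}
First shifting: L{e^(at)f(t)} = F(s-a)
L{t^1} = 1/s^2
Shift s → s-1: 1/(s-1)^2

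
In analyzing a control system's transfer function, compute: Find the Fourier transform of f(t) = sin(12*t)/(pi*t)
sin(W*t)/(pi*t)=(W/pi)*sinc(W*t/pi) is the impulse response of the ideal low-pass filter with cutoff W (here W=12).
Its Fourier transform is a rectangular function:
F(omega)=1 for |omega| < 12, 0 otherwise

Answer: rect(omega/24) [i.e., 1 for |omega| < 12, 0 otherwise]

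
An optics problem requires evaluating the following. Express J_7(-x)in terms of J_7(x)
For integer n: J_n(-x)=(-1)^n J_n(x)
With n=7: J_7(-x)=(-1)^7 J_7(x)=-J_7(x)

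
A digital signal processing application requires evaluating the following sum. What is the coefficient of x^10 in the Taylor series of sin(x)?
sin(x) has only odd powers. Coefficient of x^10=0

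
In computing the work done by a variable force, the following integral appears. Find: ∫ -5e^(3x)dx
Since d/dx[e^(3x)]=3e^(3x), we get -5/3 e^(3x)+C

Answer: (-5/3)e^(3x)+C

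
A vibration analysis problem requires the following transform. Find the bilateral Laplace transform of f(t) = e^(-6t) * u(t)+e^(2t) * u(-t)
For e^(-6t) * u(t): L=1/(s + 6), Re(s) > -6
For e^(2t) * u(-t): L=-1/(s-2), Re(s) < 2
Combined: F(s)=1/(s + 6) - 1/(s-2), -6 < Re(s) < 2

Answer: 1/(s + 6) - 1/(s-2), ROC: -6 < Re(s) < 2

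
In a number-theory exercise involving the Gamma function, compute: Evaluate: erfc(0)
erfc(x) = 1 - erf(x); erfc(0) = 1 - erf(0) = 1 - 0 = 1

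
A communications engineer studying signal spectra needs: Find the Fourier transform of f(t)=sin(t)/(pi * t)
sin(W * t)/(pi * t) = (W/pi) * sinc(W * t/pi) is the impulse response of the ideal low-pass filter with cutoff W (here W = 1).
Its Fourier transform is a rectangular function:
F(omega) = 1 for |omega| < 1, 0 otherwise

Answer: rect(omega/2) [i.e., 1 for |omega| < 1, 0 otherwise]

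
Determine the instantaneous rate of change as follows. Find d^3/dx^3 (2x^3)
Apply power rule 3 times:
d^1: 6x^2
d^2: 12x
d^3: 12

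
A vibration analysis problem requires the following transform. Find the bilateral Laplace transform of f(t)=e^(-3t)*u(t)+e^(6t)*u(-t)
For e^(-3t)*u(t): L=1/(s+3), Re(s) > -3
For e^(6t)*u(-t): L=-1/(s-6), Re(s) < 6
Combined: F(s)=1/(s+3)-1/(s-6), -3 < Re(s) < 6

Answer: 1/(s+3)-1/(s-6), ROC: -3 < Re(s) < 6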